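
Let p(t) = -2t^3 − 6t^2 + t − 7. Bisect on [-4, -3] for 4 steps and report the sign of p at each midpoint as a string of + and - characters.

+---

m = -3.5, p(m) = 1.75 (+); new bracket [-3.5, -3]
m = -3.25, p(m) = -4.96875 (−); new bracket [-3.5, -3.25]
m = -3.375, p(m) = -1.832031 (−); new bracket [-3.5, -3.375]
m = -3.4375, p(m) = -0.0981 (−); new bracket [-3.5, -3.4375]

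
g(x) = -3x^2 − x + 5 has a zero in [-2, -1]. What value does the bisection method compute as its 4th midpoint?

-1.4375

m = -1.5, g(m) = -0.25 (−); new bracket [-1.5, -1]
m = -1.25, g(m) = 1.5625 (+); new bracket [-1.5, -1.25]
m = -1.375, g(m) = 0.703125 (+); new bracket [-1.5, -1.375]
m = -1.4375, g(m) = 0.2383 (+); new bracket [-1.5, -1.4375]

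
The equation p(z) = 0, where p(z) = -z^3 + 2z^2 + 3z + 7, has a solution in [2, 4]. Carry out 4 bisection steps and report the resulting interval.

[3.375, 3.5]

m = 3, p(m) = 7 (+); new bracket [3, 4]
m = 3.5, p(m) = -0.875 (−); new bracket [3, 3.5]
m = 3.25, p(m) = 3.546875 (+); new bracket [3.25, 3.5]
m = 3.375, p(m) = 1.4629 (+); new bracket [3.375, 3.5]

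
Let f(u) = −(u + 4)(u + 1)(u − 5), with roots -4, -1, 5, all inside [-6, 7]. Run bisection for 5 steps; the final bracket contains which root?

u = 0.5 gives f = 30.375, positive; keep [0.5, 7]
u = 3.75 gives f = 46.015625, positive; keep [3.75, 7]
u = 5.375 gives f = -22.412109, negative; keep [3.75, 5.375]
u = 4.5625 gives f = 20.8376, positive; keep [4.5625, 5.375]
u = 4.96875 gives f = 1.6729, positive; keep [4.96875, 5.375]

5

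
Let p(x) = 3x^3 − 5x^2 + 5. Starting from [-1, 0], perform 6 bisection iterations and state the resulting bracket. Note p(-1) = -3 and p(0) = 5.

m = -0.5, p(m) = 3.375 (+); new bracket [-1, -0.5]
m = -0.75, p(m) = 0.921875 (+); new bracket [-1, -0.75]
m = -0.875, p(m) = -0.837891 (−); new bracket [-0.875, -0.75]
m = -0.8125, p(m) = 0.0901 (+); new bracket [-0.875, -0.8125]
m = -0.84375, p(m) = -0.3616 (−); new bracket [-0.84375, -0.8125]
m = -0.828125, p(m) = -0.1327 (−); new bracket [-0.828125, -0.8125]

[-0.828125, -0.8125]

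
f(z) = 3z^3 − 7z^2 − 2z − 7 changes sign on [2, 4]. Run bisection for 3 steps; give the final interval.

m = 3, f(m) = 5 (+); new bracket [2, 3]
m = 2.5, f(m) = -8.875 (−); new bracket [2.5, 3]
m = 2.75, f(m) = -3.046875 (−); new bracket [2.75, 3]

[2.75, 3]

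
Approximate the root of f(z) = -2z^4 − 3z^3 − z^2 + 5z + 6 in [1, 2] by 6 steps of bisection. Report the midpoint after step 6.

z = 1.5 gives f = -9, negative; keep [1, 1.5]
z = 1.25 gives f = -0.054688, negative; keep [1, 1.25]
z = 1.125 gives f = 2.884277, positive; keep [1.125, 1.25]
z = 1.1875 gives f = 1.5266, positive; keep [1.1875, 1.25]
z = 1.21875 gives f = 0.765, positive; keep [1.21875, 1.25]
z = 1.234375 gives f = 0.3626, positive; keep [1.234375, 1.25]

1.234375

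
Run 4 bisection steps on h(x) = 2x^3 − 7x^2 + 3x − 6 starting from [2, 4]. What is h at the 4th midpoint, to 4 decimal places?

1.2773

midpoint 3: h = -6 < 0 → [3, 4]
midpoint 3.5: h = 4.5 > 0 → [3, 3.5]
midpoint 3.25: h = -1.53125 < 0 → [3.25, 3.5]
midpoint 3.375: h = 1.2773 > 0 → [3.25, 3.375]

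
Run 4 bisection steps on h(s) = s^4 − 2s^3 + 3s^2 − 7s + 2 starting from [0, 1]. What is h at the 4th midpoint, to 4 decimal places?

s = 0.5 gives h = -0.9375, negative; keep [0, 0.5]
s = 0.25 gives h = 0.410156, positive; keep [0.25, 0.5]
s = 0.375 gives h = -0.288818, negative; keep [0.25, 0.375]
s = 0.3125 gives h = 0.054, positive; keep [0.3125, 0.375]

0.0540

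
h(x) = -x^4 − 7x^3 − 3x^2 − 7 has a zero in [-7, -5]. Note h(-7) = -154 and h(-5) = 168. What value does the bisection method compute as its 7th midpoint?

m = -6, h(m) = 101 (+); new bracket [-7, -6]
m = -6.5, h(m) = 3.5625 (+); new bracket [-7, -6.5]
m = -6.75, h(m) = -66.800781 (−); new bracket [-6.75, -6.5]
m = -6.625, h(m) = -29.6311 (−); new bracket [-6.625, -6.5]
m = -6.5625, h(m) = -12.5515 (−); new bracket [-6.5625, -6.5]
m = -6.53125, h(m) = -4.3756 (−); new bracket [-6.53125, -6.5]
m = -6.515625, h(m) = -0.377 (−); new bracket [-6.515625, -6.5]

-6.515625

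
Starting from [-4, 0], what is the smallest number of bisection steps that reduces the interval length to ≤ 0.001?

Width after n steps is 4/2^n. Need 2^n ≥ 4/0.001 = 4000.
2^11 = 2048 < 4000 ≤ 2^12 = 4096, so n = 12.

12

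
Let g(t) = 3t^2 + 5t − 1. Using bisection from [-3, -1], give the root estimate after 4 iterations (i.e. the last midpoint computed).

-1.875

g(-2) = 1 > 0, so the root lies in [-2, -1]
g(-1.5) = -1.75 < 0, so the root lies in [-2, -1.5]
g(-1.75) = -0.5625 < 0, so the root lies in [-2, -1.75]
g(-1.875) = 0.1719 > 0, so the root lies in [-1.875, -1.75]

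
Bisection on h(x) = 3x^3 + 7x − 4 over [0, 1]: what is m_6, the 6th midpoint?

0.515625

x = 0.5 gives h = -0.125, negative; keep [0.5, 1]
x = 0.75 gives h = 2.515625, positive; keep [0.5, 0.75]
x = 0.625 gives h = 1.107422, positive; keep [0.5, 0.625]
x = 0.5625 gives h = 0.4714, positive; keep [0.5, 0.5625]
x = 0.53125 gives h = 0.1685, positive; keep [0.5, 0.53125]
x = 0.515625 gives h = 0.0206, positive; keep [0.5, 0.515625]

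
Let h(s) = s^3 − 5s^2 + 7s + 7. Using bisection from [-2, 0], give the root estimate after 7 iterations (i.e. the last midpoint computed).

-0.640625

midpoint -1: h = -6 < 0 → [-1, 0]
midpoint -0.5: h = 2.125 > 0 → [-1, -0.5]
midpoint -0.75: h = -1.484375 < 0 → [-0.75, -0.5]
midpoint -0.625: h = 0.4277 > 0 → [-0.75, -0.625]
midpoint -0.6875: h = -0.5007 < 0 → [-0.6875, -0.625]
midpoint -0.65625: h = -0.0297 < 0 → [-0.65625, -0.625]
midpoint -0.640625: h = 0.2007 > 0 → [-0.65625, -0.640625]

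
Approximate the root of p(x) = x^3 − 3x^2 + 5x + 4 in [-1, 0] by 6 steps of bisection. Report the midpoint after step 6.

-0.578125

x = -0.5 gives p = 0.625, positive; keep [-1, -0.5]
x = -0.75 gives p = -1.859375, negative; keep [-0.75, -0.5]
x = -0.625 gives p = -0.541016, negative; keep [-0.625, -0.5]
x = -0.5625 gives p = 0.0603, positive; keep [-0.625, -0.5625]
x = -0.59375 gives p = -0.2357, negative; keep [-0.59375, -0.5625]
x = -0.578125 gives p = -0.0865, negative; keep [-0.578125, -0.5625]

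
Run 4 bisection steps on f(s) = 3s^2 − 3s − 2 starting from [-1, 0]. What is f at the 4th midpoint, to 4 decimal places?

m = -0.5, f(m) = 0.25 (+); new bracket [-0.5, 0]
m = -0.25, f(m) = -1.0625 (−); new bracket [-0.5, -0.25]
m = -0.375, f(m) = -0.453125 (−); new bracket [-0.5, -0.375]
m = -0.4375, f(m) = -0.1133 (−); new bracket [-0.5, -0.4375]

-0.1133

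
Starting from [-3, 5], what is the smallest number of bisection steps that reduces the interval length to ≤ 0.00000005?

Width after n steps is 8/2^n. Need 2^n ≥ 8/0.00000005 = 160000000.
2^27 = 134217728 < 160000000 ≤ 2^28 = 268435456, so n = 28.

28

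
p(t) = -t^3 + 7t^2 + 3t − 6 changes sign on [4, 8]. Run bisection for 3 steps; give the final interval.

[7, 7.5]

p(6) = 48 > 0, so the root lies in [6, 8]
p(7) = 15 > 0, so the root lies in [7, 8]
p(7.5) = -11.625 < 0, so the root lies in [7, 7.5]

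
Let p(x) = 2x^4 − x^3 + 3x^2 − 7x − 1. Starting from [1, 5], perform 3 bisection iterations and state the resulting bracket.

[1, 1.5]

m = 3, p(m) = 140 (+); new bracket [1, 3]
m = 2, p(m) = 21 (+); new bracket [1, 2]
m = 1.5, p(m) = 2 (+); new bracket [1, 1.5]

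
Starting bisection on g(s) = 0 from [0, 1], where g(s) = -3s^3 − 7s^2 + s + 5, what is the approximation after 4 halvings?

0.8125

g(0.5) = 3.375 > 0, so the root lies in [0.5, 1]
g(0.75) = 0.546875 > 0, so the root lies in [0.75, 1]
g(0.875) = -1.494141 < 0, so the root lies in [0.75, 0.875]
g(0.8125) = -0.4177 < 0, so the root lies in [0.75, 0.8125]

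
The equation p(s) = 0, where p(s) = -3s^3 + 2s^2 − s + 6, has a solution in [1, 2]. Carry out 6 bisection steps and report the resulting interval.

[1.40625, 1.421875]

s = 1.5 gives p = -1.125, negative; keep [1, 1.5]
s = 1.25 gives p = 2.015625, positive; keep [1.25, 1.5]
s = 1.375 gives p = 0.607422, positive; keep [1.375, 1.5]
s = 1.4375 gives p = -0.2161, negative; keep [1.375, 1.4375]
s = 1.40625 gives p = 0.2061, positive; keep [1.40625, 1.4375]
s = 1.421875 gives p = -0.0024, negative; keep [1.40625, 1.421875]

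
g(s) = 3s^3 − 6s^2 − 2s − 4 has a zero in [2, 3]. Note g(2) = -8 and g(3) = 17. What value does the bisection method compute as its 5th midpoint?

midpoint 2.5: g = 0.375 > 0 → [2, 2.5]
midpoint 2.25: g = -4.703125 < 0 → [2.25, 2.5]
midpoint 2.375: g = -2.404297 < 0 → [2.375, 2.5]
midpoint 2.4375: g = -1.0769 < 0 → [2.4375, 2.5]
midpoint 2.46875: g = -0.3668 < 0 → [2.46875, 2.5]

2.46875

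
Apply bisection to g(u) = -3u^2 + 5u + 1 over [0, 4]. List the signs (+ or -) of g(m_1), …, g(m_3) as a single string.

g(2) = -1 < 0, so the root lies in [0, 2]
g(1) = 3 > 0, so the root lies in [1, 2]
g(1.5) = 1.75 > 0, so the root lies in [1.5, 2]

-++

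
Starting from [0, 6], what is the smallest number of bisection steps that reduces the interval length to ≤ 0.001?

Width after n steps is 6/2^n. Need 2^n ≥ 6/0.001 = 6000.
2^12 = 4096 < 6000 ≤ 2^13 = 8192, so n = 13.

13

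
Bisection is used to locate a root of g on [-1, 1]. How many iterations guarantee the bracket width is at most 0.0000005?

22

Width after n steps is 2/2^n. Need 2^n ≥ 2/0.0000005 = 4000000.
2^21 = 2097152 < 4000000 ≤ 2^22 = 4194304, so n = 22.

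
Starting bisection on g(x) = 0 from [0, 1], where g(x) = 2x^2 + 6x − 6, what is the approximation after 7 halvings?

0.7890625

x = 0.5 gives g = -2.5, negative; keep [0.5, 1]
x = 0.75 gives g = -0.375, negative; keep [0.75, 1]
x = 0.875 gives g = 0.78125, positive; keep [0.75, 0.875]
x = 0.8125 gives g = 0.1953, positive; keep [0.75, 0.8125]
x = 0.78125 gives g = -0.0918, negative; keep [0.78125, 0.8125]
x = 0.796875 gives g = 0.0513, positive; keep [0.78125, 0.796875]
x = 0.7890625 gives g = -0.0204, negative; keep [0.7890625, 0.796875]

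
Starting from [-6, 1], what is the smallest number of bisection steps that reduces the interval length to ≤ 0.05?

8

Width after n steps is 7/2^n. Need 2^n ≥ 7/0.05 = 140.
2^7 = 128 < 140 ≤ 2^8 = 256, so n = 8.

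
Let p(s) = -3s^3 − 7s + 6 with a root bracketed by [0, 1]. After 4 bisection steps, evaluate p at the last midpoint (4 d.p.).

midpoint 0.5: p = 2.125 > 0 → [0.5, 1]
midpoint 0.75: p = -0.515625 < 0 → [0.5, 0.75]
midpoint 0.625: p = 0.892578 > 0 → [0.625, 0.75]
midpoint 0.6875: p = 0.2126 > 0 → [0.6875, 0.75]

0.2126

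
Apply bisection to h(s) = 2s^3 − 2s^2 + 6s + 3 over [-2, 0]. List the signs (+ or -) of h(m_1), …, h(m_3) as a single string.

m = -1, h(m) = -7 (−); new bracket [-1, 0]
m = -0.5, h(m) = -0.75 (−); new bracket [-0.5, 0]
m = -0.25, h(m) = 1.34375 (+); new bracket [-0.5, -0.25]

--+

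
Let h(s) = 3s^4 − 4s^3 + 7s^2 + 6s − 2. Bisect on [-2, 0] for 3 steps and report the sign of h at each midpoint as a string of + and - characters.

+-+

midpoint -1: h = 6 > 0 → [-1, 0]
midpoint -0.5: h = -2.5625 < 0 → [-1, -0.5]
midpoint -0.75: h = 0.074219 > 0 → [-0.75, -0.5]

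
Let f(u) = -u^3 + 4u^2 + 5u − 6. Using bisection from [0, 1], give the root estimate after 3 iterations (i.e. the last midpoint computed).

0.875

midpoint 0.5: f = -2.625 < 0 → [0.5, 1]
midpoint 0.75: f = -0.421875 < 0 → [0.75, 1]
midpoint 0.875: f = 0.767578 > 0 → [0.75, 0.875]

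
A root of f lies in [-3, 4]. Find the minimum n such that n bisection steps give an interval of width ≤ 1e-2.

Width after n steps is 7/2^n. Need 2^n ≥ 7/1e-2 = 700.
2^9 = 512 < 700 ≤ 2^10 = 1024, so n = 10.

10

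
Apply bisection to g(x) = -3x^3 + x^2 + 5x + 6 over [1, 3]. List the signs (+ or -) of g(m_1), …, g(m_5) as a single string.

-++-+

g(2) = -4 < 0, so the root lies in [1, 2]
g(1.5) = 5.625 > 0, so the root lies in [1.5, 2]
g(1.75) = 1.734375 > 0, so the root lies in [1.75, 2]
g(1.875) = -0.8848 < 0, so the root lies in [1.75, 1.875]
g(1.8125) = 0.4846 > 0, so the root lies in [1.8125, 1.875]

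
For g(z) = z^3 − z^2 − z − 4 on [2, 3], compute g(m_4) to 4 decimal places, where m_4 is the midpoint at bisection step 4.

-0.5051

midpoint 2.5: g = 2.875 > 0 → [2, 2.5]
midpoint 2.25: g = 0.078125 > 0 → [2, 2.25]
midpoint 2.125: g = -1.044922 < 0 → [2.125, 2.25]
midpoint 2.1875: g = -0.5051 < 0 → [2.1875, 2.25]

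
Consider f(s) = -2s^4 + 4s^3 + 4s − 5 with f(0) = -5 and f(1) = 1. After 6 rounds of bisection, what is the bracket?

[0.859375, 0.875]

midpoint 0.5: f = -2.625 < 0 → [0.5, 1]
midpoint 0.75: f = -0.945312 < 0 → [0.75, 1]
midpoint 0.875: f = 0.007324 > 0 → [0.75, 0.875]
midpoint 0.8125: f = -0.4761 < 0 → [0.8125, 0.875]
midpoint 0.84375: f = -0.2359 < 0 → [0.84375, 0.875]
midpoint 0.859375: f = -0.1147 < 0 → [0.859375, 0.875]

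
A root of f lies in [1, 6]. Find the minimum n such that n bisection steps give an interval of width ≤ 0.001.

13

Width after n steps is 5/2^n. Need 2^n ≥ 5/0.001 = 5000.
2^12 = 4096 < 5000 ≤ 2^13 = 8192, so n = 13.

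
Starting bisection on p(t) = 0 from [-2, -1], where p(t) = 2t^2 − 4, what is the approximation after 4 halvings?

t = -1.5 gives p = 0.5, positive; keep [-1.5, -1]
t = -1.25 gives p = -0.875, negative; keep [-1.5, -1.25]
t = -1.375 gives p = -0.21875, negative; keep [-1.5, -1.375]
t = -1.4375 gives p = 0.1328, positive; keep [-1.4375, -1.375]

-1.4375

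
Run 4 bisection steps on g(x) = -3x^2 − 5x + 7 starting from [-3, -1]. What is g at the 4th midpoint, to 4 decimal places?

-0.5469

g(-2) = 5 > 0, so the root lies in [-3, -2]
g(-2.5) = 0.75 > 0, so the root lies in [-3, -2.5]
g(-2.75) = -1.9375 < 0, so the root lies in [-2.75, -2.5]
g(-2.625) = -0.5469 < 0, so the root lies in [-2.625, -2.5]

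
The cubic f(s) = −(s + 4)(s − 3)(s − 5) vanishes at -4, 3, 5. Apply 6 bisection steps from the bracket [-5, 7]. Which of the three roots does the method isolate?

-4

f(1) = -40 < 0, so the root lies in [-5, 1]
f(-2) = -70 < 0, so the root lies in [-5, -2]
f(-3.5) = -27.625 < 0, so the root lies in [-5, -3.5]
f(-4.25) = 16.7656 > 0, so the root lies in [-4.25, -3.5]
f(-3.875) = -7.627 < 0, so the root lies in [-4.25, -3.875]
f(-4.0625) = 4.0002 > 0, so the root lies in [-4.0625, -3.875]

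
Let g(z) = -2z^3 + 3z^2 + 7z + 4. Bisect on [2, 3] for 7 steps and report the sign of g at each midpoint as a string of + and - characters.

+++-++-

g(2.5) = 9 > 0, so the root lies in [2.5, 3]
g(2.75) = 4.34375 > 0, so the root lies in [2.75, 3]
g(2.875) = 1.394531 > 0, so the root lies in [2.875, 3]
g(2.9375) = -0.2456 < 0, so the root lies in [2.875, 2.9375]
g(2.90625) = 0.5886 > 0, so the root lies in [2.90625, 2.9375]
g(2.921875) = 0.175 > 0, so the root lies in [2.921875, 2.9375]
g(2.9296875) = -0.0344 < 0, so the root lies in [2.921875, 2.9296875]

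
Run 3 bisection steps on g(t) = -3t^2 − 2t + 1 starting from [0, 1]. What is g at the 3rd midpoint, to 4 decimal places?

m = 0.5, g(m) = -0.75 (−); new bracket [0, 0.5]
m = 0.25, g(m) = 0.3125 (+); new bracket [0.25, 0.5]
m = 0.375, g(m) = -0.171875 (−); new bracket [0.25, 0.375]

-0.1719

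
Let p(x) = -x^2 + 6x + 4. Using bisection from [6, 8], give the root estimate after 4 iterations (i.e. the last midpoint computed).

6.625

p(7) = -3 < 0, so the root lies in [6, 7]
p(6.5) = 0.75 > 0, so the root lies in [6.5, 7]
p(6.75) = -1.0625 < 0, so the root lies in [6.5, 6.75]
p(6.625) = -0.1406 < 0, so the root lies in [6.5, 6.625]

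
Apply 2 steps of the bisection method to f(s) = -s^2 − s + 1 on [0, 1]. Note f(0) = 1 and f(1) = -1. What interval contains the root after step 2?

[0.5, 0.75]

midpoint 0.5: f = 0.25 > 0 → [0.5, 1]
midpoint 0.75: f = -0.3125 < 0 → [0.5, 0.75]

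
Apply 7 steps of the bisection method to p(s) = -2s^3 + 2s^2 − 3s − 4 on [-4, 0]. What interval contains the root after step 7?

[-0.75, -0.71875]

s = -2 gives p = 26, positive; keep [-2, 0]
s = -1 gives p = 3, positive; keep [-1, 0]
s = -0.5 gives p = -1.75, negative; keep [-1, -0.5]
s = -0.75 gives p = 0.2188, positive; keep [-0.75, -0.5]
s = -0.625 gives p = -0.8555, negative; keep [-0.75, -0.625]
s = -0.6875 gives p = -0.3423, negative; keep [-0.75, -0.6875]
s = -0.71875 gives p = -0.0679, negative; keep [-0.75, -0.71875]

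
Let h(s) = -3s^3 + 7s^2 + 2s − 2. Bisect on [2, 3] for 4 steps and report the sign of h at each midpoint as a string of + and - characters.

-+++

s = 2.5 gives h = -0.125, negative; keep [2, 2.5]
s = 2.25 gives h = 3.765625, positive; keep [2.25, 2.5]
s = 2.375 gives h = 2.044922, positive; keep [2.375, 2.5]
s = 2.4375 gives h = 1.0183, positive; keep [2.4375, 2.5]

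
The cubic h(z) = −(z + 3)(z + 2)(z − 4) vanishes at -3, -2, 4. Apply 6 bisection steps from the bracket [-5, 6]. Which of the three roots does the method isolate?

4

m = 0.5, h(m) = 30.625 (+); new bracket [0.5, 6]
m = 3.25, h(m) = 24.609375 (+); new bracket [3.25, 6]
m = 4.625, h(m) = -31.572266 (−); new bracket [3.25, 4.625]
m = 3.9375, h(m) = 2.5745 (+); new bracket [3.9375, 4.625]
m = 4.28125, h(m) = -12.8631 (−); new bracket [3.9375, 4.28125]
m = 4.109375, h(m) = -4.7506 (−); new bracket [3.9375, 4.109375]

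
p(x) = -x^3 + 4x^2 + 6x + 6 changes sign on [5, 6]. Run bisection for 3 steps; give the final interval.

[5.25, 5.375]

x = 5.5 gives p = -6.375, negative; keep [5, 5.5]
x = 5.25 gives p = 3.046875, positive; keep [5.25, 5.5]
x = 5.375 gives p = -1.474609, negative; keep [5.25, 5.375]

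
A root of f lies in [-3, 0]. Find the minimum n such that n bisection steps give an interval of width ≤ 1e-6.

22

Width after n steps is 3/2^n. Need 2^n ≥ 3/1e-6 = 3000000.
2^21 = 2097152 < 3000000 ≤ 2^22 = 4194304, so n = 22.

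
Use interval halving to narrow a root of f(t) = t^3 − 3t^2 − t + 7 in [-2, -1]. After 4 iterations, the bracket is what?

[-1.4375, -1.375]

midpoint -1.5: f = -1.625 < 0 → [-1.5, -1]
midpoint -1.25: f = 1.609375 > 0 → [-1.5, -1.25]
midpoint -1.375: f = 0.103516 > 0 → [-1.5, -1.375]
midpoint -1.4375: f = -0.7322 < 0 → [-1.4375, -1.375]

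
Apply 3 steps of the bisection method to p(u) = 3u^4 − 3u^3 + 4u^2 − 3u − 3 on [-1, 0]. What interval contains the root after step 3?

p(-0.5) = 0.0625 > 0, so the root lies in [-0.5, 0]
p(-0.25) = -1.941406 < 0, so the root lies in [-0.5, -0.25]
p(-0.375) = -1.094971 < 0, so the root lies in [-0.5, -0.375]

[-0.5, -0.375]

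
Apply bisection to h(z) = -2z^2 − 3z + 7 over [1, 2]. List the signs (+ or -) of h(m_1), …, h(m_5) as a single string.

midpoint 1.5: h = -2 < 0 → [1, 1.5]
midpoint 1.25: h = 0.125 > 0 → [1.25, 1.5]
midpoint 1.375: h = -0.90625 < 0 → [1.25, 1.375]
midpoint 1.3125: h = -0.3828 < 0 → [1.25, 1.3125]
midpoint 1.28125: h = -0.127 < 0 → [1.25, 1.28125]

-+---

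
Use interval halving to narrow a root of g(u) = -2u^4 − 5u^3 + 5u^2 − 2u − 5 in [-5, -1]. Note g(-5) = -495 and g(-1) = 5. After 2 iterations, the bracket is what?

m = -3, g(m) = 19 (+); new bracket [-5, -3]
m = -4, g(m) = -109 (−); new bracket [-4, -3]

[-4, -3]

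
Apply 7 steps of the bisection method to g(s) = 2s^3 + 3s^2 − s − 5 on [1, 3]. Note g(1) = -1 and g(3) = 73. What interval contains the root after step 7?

g(2) = 21 > 0, so the root lies in [1, 2]
g(1.5) = 7 > 0, so the root lies in [1, 1.5]
g(1.25) = 2.34375 > 0, so the root lies in [1, 1.25]
g(1.125) = 0.5195 > 0, so the root lies in [1, 1.125]
g(1.0625) = -0.2769 < 0, so the root lies in [1.0625, 1.125]
g(1.09375) = 0.112 > 0, so the root lies in [1.0625, 1.09375]
g(1.078125) = -0.0847 < 0, so the root lies in [1.078125, 1.09375]

[1.078125, 1.09375]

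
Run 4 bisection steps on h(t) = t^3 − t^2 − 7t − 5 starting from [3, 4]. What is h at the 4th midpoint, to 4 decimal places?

-0.2600

h(3.5) = 1.125 > 0, so the root lies in [3, 3.5]
h(3.25) = -3.984375 < 0, so the root lies in [3.25, 3.5]
h(3.375) = -1.572266 < 0, so the root lies in [3.375, 3.5]
h(3.4375) = -0.26 < 0, so the root lies in [3.4375, 3.5]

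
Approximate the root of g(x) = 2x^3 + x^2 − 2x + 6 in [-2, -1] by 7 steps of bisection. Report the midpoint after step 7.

-1.8828125

g(-1.5) = 4.5 > 0, so the root lies in [-2, -1.5]
g(-1.75) = 1.84375 > 0, so the root lies in [-2, -1.75]
g(-1.875) = 0.082031 > 0, so the root lies in [-2, -1.875]
g(-1.9375) = -0.9175 < 0, so the root lies in [-1.9375, -1.875]
g(-1.90625) = -0.4075 < 0, so the root lies in [-1.90625, -1.875]
g(-1.890625) = -0.1602 < 0, so the root lies in [-1.890625, -1.875]
g(-1.8828125) = -0.0385 < 0, so the root lies in [-1.8828125, -1.875]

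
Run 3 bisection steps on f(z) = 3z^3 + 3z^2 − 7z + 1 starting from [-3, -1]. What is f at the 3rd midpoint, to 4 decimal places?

m = -2, f(m) = 3 (+); new bracket [-3, -2]
m = -2.5, f(m) = -9.625 (−); new bracket [-2.5, -2]
m = -2.25, f(m) = -2.234375 (−); new bracket [-2.25, -2]

-2.2344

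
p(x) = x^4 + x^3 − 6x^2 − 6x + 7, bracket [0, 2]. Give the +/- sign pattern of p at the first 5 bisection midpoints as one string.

midpoint 1: p = -3 < 0 → [0, 1]
midpoint 0.5: p = 2.6875 > 0 → [0.5, 1]
midpoint 0.75: p = -0.136719 < 0 → [0.5, 0.75]
midpoint 0.625: p = 1.303 > 0 → [0.625, 0.75]
midpoint 0.6875: p = 0.5874 > 0 → [0.6875, 0.75]

-+-++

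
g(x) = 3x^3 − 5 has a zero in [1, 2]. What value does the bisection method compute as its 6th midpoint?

1.171875

m = 1.5, g(m) = 5.125 (+); new bracket [1, 1.5]
m = 1.25, g(m) = 0.859375 (+); new bracket [1, 1.25]
m = 1.125, g(m) = -0.728516 (−); new bracket [1.125, 1.25]
m = 1.1875, g(m) = 0.0237 (+); new bracket [1.125, 1.1875]
m = 1.15625, g(m) = -0.3626 (−); new bracket [1.15625, 1.1875]
m = 1.171875, g(m) = -0.172 (−); new bracket [1.171875, 1.1875]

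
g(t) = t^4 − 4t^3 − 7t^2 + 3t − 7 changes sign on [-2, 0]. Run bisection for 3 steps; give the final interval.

[-2, -1.75]

midpoint -1: g = -12 < 0 → [-2, -1]
midpoint -1.5: g = -8.6875 < 0 → [-2, -1.5]
midpoint -1.75: g = -2.871094 < 0 → [-2, -1.75]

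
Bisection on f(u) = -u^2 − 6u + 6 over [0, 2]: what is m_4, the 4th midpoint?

midpoint 1: f = -1 < 0 → [0, 1]
midpoint 0.5: f = 2.75 > 0 → [0.5, 1]
midpoint 0.75: f = 0.9375 > 0 → [0.75, 1]
midpoint 0.875: f = -0.0156 < 0 → [0.75, 0.875]

0.875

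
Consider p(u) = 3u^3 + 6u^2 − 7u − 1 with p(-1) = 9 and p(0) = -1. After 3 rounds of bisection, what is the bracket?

[-0.25, -0.125]

u = -0.5 gives p = 3.625, positive; keep [-0.5, 0]
u = -0.25 gives p = 1.078125, positive; keep [-0.25, 0]
u = -0.125 gives p = -0.037109, negative; keep [-0.25, -0.125]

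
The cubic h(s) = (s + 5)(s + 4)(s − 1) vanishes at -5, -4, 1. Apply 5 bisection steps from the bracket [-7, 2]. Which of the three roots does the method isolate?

s = -2.5 gives h = -13.125, negative; keep [-2.5, 2]
s = -0.25 gives h = -22.265625, negative; keep [-0.25, 2]
s = 0.875 gives h = -3.580078, negative; keep [0.875, 2]
s = 1.4375 gives h = 15.3142, positive; keep [0.875, 1.4375]
s = 1.15625 gives h = 4.9599, positive; keep [0.875, 1.15625]

1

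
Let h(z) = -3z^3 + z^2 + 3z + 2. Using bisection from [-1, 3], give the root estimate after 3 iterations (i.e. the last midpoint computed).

1.5

z = 1 gives h = 3, positive; keep [1, 3]
z = 2 gives h = -12, negative; keep [1, 2]
z = 1.5 gives h = -1.375, negative; keep [1, 1.5]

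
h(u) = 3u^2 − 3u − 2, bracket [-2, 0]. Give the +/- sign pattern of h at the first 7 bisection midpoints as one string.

++---+-

h(-1) = 4 > 0, so the root lies in [-1, 0]
h(-0.5) = 0.25 > 0, so the root lies in [-0.5, 0]
h(-0.25) = -1.0625 < 0, so the root lies in [-0.5, -0.25]
h(-0.375) = -0.4531 < 0, so the root lies in [-0.5, -0.375]
h(-0.4375) = -0.1133 < 0, so the root lies in [-0.5, -0.4375]
h(-0.46875) = 0.0654 > 0, so the root lies in [-0.46875, -0.4375]
h(-0.453125) = -0.0247 < 0, so the root lies in [-0.46875, -0.453125]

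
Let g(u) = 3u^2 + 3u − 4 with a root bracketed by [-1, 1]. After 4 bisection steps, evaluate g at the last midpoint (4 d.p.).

0.9219

midpoint 0: g = -4 < 0 → [0, 1]
midpoint 0.5: g = -1.75 < 0 → [0.5, 1]
midpoint 0.75: g = -0.0625 < 0 → [0.75, 1]
midpoint 0.875: g = 0.9219 > 0 → [0.75, 0.875]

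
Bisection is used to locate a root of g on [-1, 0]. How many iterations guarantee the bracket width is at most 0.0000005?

21

Width after n steps is 1/2^n. Need 2^n ≥ 1/0.0000005 = 2000000.
2^20 = 1048576 < 2000000 ≤ 2^21 = 2097152, so n = 21.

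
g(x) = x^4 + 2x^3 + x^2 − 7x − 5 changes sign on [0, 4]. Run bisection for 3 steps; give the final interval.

[1.5, 2]

g(2) = 17 > 0, so the root lies in [0, 2]
g(1) = -8 < 0, so the root lies in [1, 2]
g(1.5) = -1.4375 < 0, so the root lies in [1.5, 2]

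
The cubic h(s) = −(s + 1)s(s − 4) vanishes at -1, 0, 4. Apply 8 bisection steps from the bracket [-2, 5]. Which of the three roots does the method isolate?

h(1.5) = 9.375 > 0, so the root lies in [1.5, 5]
h(3.25) = 10.359375 > 0, so the root lies in [3.25, 5]
h(4.125) = -2.642578 < 0, so the root lies in [3.25, 4.125]
h(3.6875) = 5.4016 > 0, so the root lies in [3.6875, 4.125]
h(3.90625) = 1.7967 > 0, so the root lies in [3.90625, 4.125]
h(4.015625) = -0.3147 < 0, so the root lies in [3.90625, 4.015625]
h(3.9609375) = 0.7676 > 0, so the root lies in [3.9609375, 4.015625]
h(3.98828125) = 0.2331 > 0, so the root lies in [3.98828125, 4.015625]

4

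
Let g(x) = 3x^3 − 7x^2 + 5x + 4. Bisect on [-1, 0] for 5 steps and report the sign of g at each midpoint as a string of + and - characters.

m = -0.5, g(m) = -0.625 (−); new bracket [-0.5, 0]
m = -0.25, g(m) = 2.265625 (+); new bracket [-0.5, -0.25]
m = -0.375, g(m) = 0.982422 (+); new bracket [-0.5, -0.375]
m = -0.4375, g(m) = 0.2214 (+); new bracket [-0.5, -0.4375]
m = -0.46875, g(m) = -0.1908 (−); new bracket [-0.46875, -0.4375]

-+++-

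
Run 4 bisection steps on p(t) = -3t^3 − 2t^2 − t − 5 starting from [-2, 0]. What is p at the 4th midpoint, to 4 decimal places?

0.3926

p(-1) = -3 < 0, so the root lies in [-2, -1]
p(-1.5) = 2.125 > 0, so the root lies in [-1.5, -1]
p(-1.25) = -1.015625 < 0, so the root lies in [-1.5, -1.25]
p(-1.375) = 0.3926 > 0, so the root lies in [-1.375, -1.25]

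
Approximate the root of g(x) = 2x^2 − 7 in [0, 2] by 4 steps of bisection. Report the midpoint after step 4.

midpoint 1: g = -5 < 0 → [1, 2]
midpoint 1.5: g = -2.5 < 0 → [1.5, 2]
midpoint 1.75: g = -0.875 < 0 → [1.75, 2]
midpoint 1.875: g = 0.0312 > 0 → [1.75, 1.875]

1.875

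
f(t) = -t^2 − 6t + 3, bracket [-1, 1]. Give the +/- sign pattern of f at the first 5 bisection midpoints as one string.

+-+++

m = 0, f(m) = 3 (+); new bracket [0, 1]
m = 0.5, f(m) = -0.25 (−); new bracket [0, 0.5]
m = 0.25, f(m) = 1.4375 (+); new bracket [0.25, 0.5]
m = 0.375, f(m) = 0.6094 (+); new bracket [0.375, 0.5]
m = 0.4375, f(m) = 0.1836 (+); new bracket [0.4375, 0.5]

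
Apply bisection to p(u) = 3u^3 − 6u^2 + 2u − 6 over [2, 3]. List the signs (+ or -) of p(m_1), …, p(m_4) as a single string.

midpoint 2.5: p = 8.375 > 0 → [2, 2.5]
midpoint 2.25: p = 2.296875 > 0 → [2, 2.25]
midpoint 2.125: p = -0.056641 < 0 → [2.125, 2.25]
midpoint 2.1875: p = 1.0667 > 0 → [2.125, 2.1875]

++-+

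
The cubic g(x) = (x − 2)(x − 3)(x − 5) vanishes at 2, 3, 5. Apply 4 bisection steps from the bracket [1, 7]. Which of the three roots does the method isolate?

x = 4 gives g = -2, negative; keep [4, 7]
x = 5.5 gives g = 4.375, positive; keep [4, 5.5]
x = 4.75 gives g = -1.203125, negative; keep [4.75, 5.5]
x = 5.125 gives g = 0.8301, positive; keep [4.75, 5.125]

5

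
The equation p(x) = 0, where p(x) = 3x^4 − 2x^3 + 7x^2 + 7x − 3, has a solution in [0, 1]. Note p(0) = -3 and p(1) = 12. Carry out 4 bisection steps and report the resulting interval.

p(0.5) = 2.1875 > 0, so the root lies in [0, 0.5]
p(0.25) = -0.832031 < 0, so the root lies in [0.25, 0.5]
p(0.375) = 0.563232 > 0, so the root lies in [0.25, 0.375]
p(0.3125) = -0.1613 < 0, so the root lies in [0.3125, 0.375]

[0.3125, 0.375]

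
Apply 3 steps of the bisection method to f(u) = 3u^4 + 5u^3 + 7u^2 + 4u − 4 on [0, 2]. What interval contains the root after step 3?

[0.25, 0.5]

f(1) = 15 > 0, so the root lies in [0, 1]
f(0.5) = 0.5625 > 0, so the root lies in [0, 0.5]
f(0.25) = -2.472656 < 0, so the root lies in [0.25, 0.5]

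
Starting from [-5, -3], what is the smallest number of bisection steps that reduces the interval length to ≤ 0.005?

Width after n steps is 2/2^n. Need 2^n ≥ 2/0.005 = 400.
2^8 = 256 < 400 ≤ 2^9 = 512, so n = 9.

9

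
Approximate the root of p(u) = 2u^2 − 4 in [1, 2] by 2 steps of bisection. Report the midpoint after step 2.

u = 1.5 gives p = 0.5, positive; keep [1, 1.5]
u = 1.25 gives p = -0.875, negative; keep [1.25, 1.5]

1.25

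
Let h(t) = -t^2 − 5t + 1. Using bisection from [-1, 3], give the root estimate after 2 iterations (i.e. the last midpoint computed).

0

t = 1 gives h = -5, negative; keep [-1, 1]
t = 0 gives h = 1, positive; keep [0, 1]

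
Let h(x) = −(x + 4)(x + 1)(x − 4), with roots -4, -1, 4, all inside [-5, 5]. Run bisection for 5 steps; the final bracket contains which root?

4

h(0) = 16 > 0, so the root lies in [0, 5]
h(2.5) = 34.125 > 0, so the root lies in [2.5, 5]
h(3.75) = 9.203125 > 0, so the root lies in [3.75, 5]
h(4.375) = -16.8809 < 0, so the root lies in [3.75, 4.375]
h(4.0625) = -2.551 < 0, so the root lies in [3.75, 4.0625]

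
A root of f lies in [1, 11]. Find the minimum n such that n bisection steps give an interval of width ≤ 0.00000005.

28

Width after n steps is 10/2^n. Need 2^n ≥ 10/0.00000005 = 200000000.
2^27 = 134217728 < 200000000 ≤ 2^28 = 268435456, so n = 28.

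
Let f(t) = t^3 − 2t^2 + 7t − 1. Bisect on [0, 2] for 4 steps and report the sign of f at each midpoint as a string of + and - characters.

+++-

midpoint 1: f = 5 > 0 → [0, 1]
midpoint 0.5: f = 2.125 > 0 → [0, 0.5]
midpoint 0.25: f = 0.640625 > 0 → [0, 0.25]
midpoint 0.125: f = -0.1543 < 0 → [0.125, 0.25]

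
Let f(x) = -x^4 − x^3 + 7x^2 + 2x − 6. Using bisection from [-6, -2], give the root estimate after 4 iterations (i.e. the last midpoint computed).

x = -4 gives f = -94, negative; keep [-4, -2]
x = -3 gives f = -3, negative; keep [-3, -2]
x = -2.5 gives f = 9.3125, positive; keep [-3, -2.5]
x = -2.75 gives f = 5.043, positive; keep [-3, -2.75]

-2.75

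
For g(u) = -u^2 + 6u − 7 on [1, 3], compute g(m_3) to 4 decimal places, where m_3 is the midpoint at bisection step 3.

midpoint 2: g = 1 > 0 → [1, 2]
midpoint 1.5: g = -0.25 < 0 → [1.5, 2]
midpoint 1.75: g = 0.4375 > 0 → [1.5, 1.75]

0.4375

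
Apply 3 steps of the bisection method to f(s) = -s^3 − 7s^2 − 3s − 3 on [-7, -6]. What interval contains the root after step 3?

m = -6.5, f(m) = -4.625 (−); new bracket [-7, -6.5]
m = -6.75, f(m) = 5.859375 (+); new bracket [-6.75, -6.5]
m = -6.625, f(m) = 0.416016 (+); new bracket [-6.625, -6.5]

[-6.625, -6.5]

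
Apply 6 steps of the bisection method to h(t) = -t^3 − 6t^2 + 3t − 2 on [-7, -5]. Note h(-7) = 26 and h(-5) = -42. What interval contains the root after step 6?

[-6.53125, -6.5]

t = -6 gives h = -20, negative; keep [-7, -6]
t = -6.5 gives h = -0.375, negative; keep [-7, -6.5]
t = -6.75 gives h = 11.921875, positive; keep [-6.75, -6.5]
t = -6.625 gives h = 5.5566, positive; keep [-6.625, -6.5]
t = -6.5625 gives h = 2.5374, positive; keep [-6.5625, -6.5]
t = -6.53125 gives h = 1.0679, positive; keep [-6.53125, -6.5]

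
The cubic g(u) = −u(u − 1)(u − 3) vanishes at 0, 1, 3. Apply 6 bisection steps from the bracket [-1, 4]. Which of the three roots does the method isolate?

u = 1.5 gives g = 1.125, positive; keep [1.5, 4]
u = 2.75 gives g = 1.203125, positive; keep [2.75, 4]
u = 3.375 gives g = -3.005859, negative; keep [2.75, 3.375]
u = 3.0625 gives g = -0.3948, negative; keep [2.75, 3.0625]
u = 2.90625 gives g = 0.5194, positive; keep [2.90625, 3.0625]
u = 2.984375 gives g = 0.0925, positive; keep [2.984375, 3.0625]

3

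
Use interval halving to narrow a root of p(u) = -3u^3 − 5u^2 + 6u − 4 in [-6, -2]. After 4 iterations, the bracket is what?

[-2.75, -2.5]

p(-4) = 84 > 0, so the root lies in [-4, -2]
p(-3) = 14 > 0, so the root lies in [-3, -2]
p(-2.5) = -3.375 < 0, so the root lies in [-3, -2.5]
p(-2.75) = 4.0781 > 0, so the root lies in [-2.75, -2.5]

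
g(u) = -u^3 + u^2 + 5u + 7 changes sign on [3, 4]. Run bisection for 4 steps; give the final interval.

g(3.5) = -6.125 < 0, so the root lies in [3, 3.5]
g(3.25) = -0.515625 < 0, so the root lies in [3, 3.25]
g(3.125) = 1.873047 > 0, so the root lies in [3.125, 3.25]
g(3.1875) = 0.7122 > 0, so the root lies in [3.1875, 3.25]

[3.1875, 3.25]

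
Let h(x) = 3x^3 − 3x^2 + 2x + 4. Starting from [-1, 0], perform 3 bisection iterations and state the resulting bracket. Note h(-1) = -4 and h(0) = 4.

[-0.75, -0.625]

h(-0.5) = 1.875 > 0, so the root lies in [-1, -0.5]
h(-0.75) = -0.453125 < 0, so the root lies in [-0.75, -0.5]
h(-0.625) = 0.845703 > 0, so the root lies in [-0.75, -0.625]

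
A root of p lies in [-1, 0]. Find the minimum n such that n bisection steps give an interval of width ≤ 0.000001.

20

Width after n steps is 1/2^n. Need 2^n ≥ 1/0.000001 = 1000000.
2^19 = 524288 < 1000000 ≤ 2^20 = 1048576, so n = 20.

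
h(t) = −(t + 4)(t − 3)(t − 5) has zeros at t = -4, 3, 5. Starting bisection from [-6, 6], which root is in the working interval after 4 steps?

-4

midpoint 0: h = -60 < 0 → [-6, 0]
midpoint -3: h = -48 < 0 → [-6, -3]
midpoint -4.5: h = 35.625 > 0 → [-4.5, -3]
midpoint -3.75: h = -14.7656 < 0 → [-4.5, -3.75]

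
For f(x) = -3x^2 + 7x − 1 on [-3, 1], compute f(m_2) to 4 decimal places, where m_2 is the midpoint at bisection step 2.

-1.0000

x = -1 gives f = -11, negative; keep [-1, 1]
x = 0 gives f = -1, negative; keep [0, 1]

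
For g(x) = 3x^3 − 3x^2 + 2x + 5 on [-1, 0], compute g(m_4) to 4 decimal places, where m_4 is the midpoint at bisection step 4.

m = -0.5, g(m) = 2.875 (+); new bracket [-1, -0.5]
m = -0.75, g(m) = 0.546875 (+); new bracket [-1, -0.75]
m = -0.875, g(m) = -1.056641 (−); new bracket [-0.875, -0.75]
m = -0.8125, g(m) = -0.2146 (−); new bracket [-0.8125, -0.75]

-0.2146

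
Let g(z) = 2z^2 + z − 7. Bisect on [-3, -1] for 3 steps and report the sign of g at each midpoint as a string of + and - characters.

-++

midpoint -2: g = -1 < 0 → [-3, -2]
midpoint -2.5: g = 3 > 0 → [-2.5, -2]
midpoint -2.25: g = 0.875 > 0 → [-2.25, -2]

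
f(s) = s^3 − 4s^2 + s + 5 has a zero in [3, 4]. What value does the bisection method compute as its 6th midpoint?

3.203125

midpoint 3.5: f = 2.375 > 0 → [3, 3.5]
midpoint 3.25: f = 0.328125 > 0 → [3, 3.25]
midpoint 3.125: f = -0.419922 < 0 → [3.125, 3.25]
midpoint 3.1875: f = -0.0676 < 0 → [3.1875, 3.25]
midpoint 3.21875: f = 0.1247 > 0 → [3.1875, 3.21875]
midpoint 3.203125: f = 0.0272 > 0 → [3.1875, 3.203125]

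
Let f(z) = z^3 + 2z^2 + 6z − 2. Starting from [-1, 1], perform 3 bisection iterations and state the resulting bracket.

f(0) = -2 < 0, so the root lies in [0, 1]
f(0.5) = 1.625 > 0, so the root lies in [0, 0.5]
f(0.25) = -0.359375 < 0, so the root lies in [0.25, 0.5]

[0.25, 0.5]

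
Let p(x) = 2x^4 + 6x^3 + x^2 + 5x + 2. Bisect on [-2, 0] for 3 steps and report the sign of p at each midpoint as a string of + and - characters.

--+

x = -1 gives p = -6, negative; keep [-1, 0]
x = -0.5 gives p = -0.875, negative; keep [-0.5, 0]
x = -0.25 gives p = 0.726562, positive; keep [-0.5, -0.25]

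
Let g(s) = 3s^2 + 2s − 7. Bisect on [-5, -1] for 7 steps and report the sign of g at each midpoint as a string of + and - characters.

s = -3 gives g = 14, positive; keep [-3, -1]
s = -2 gives g = 1, positive; keep [-2, -1]
s = -1.5 gives g = -3.25, negative; keep [-2, -1.5]
s = -1.75 gives g = -1.3125, negative; keep [-2, -1.75]
s = -1.875 gives g = -0.2031, negative; keep [-2, -1.875]
s = -1.9375 gives g = 0.3867, positive; keep [-1.9375, -1.875]
s = -1.90625 gives g = 0.0889, positive; keep [-1.90625, -1.875]

++---++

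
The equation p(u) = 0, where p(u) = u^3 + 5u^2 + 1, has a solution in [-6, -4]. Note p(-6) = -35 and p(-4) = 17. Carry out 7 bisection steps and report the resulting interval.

[-5.046875, -5.03125]

midpoint -5: p = 1 > 0 → [-6, -5]
midpoint -5.5: p = -14.125 < 0 → [-5.5, -5]
midpoint -5.25: p = -5.890625 < 0 → [-5.25, -5]
midpoint -5.125: p = -2.2832 < 0 → [-5.125, -5]
midpoint -5.0625: p = -0.6018 < 0 → [-5.0625, -5]
midpoint -5.03125: p = 0.209 > 0 → [-5.0625, -5.03125]
midpoint -5.046875: p = -0.194 < 0 → [-5.046875, -5.03125]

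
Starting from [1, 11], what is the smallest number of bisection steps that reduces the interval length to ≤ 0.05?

Width after n steps is 10/2^n. Need 2^n ≥ 10/0.05 = 200.
2^7 = 128 < 200 ≤ 2^8 = 256, so n = 8.

8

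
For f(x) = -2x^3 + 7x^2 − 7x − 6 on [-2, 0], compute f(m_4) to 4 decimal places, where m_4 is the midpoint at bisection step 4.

1.5977

x = -1 gives f = 10, positive; keep [-1, 0]
x = -0.5 gives f = -0.5, negative; keep [-1, -0.5]
x = -0.75 gives f = 4.03125, positive; keep [-0.75, -0.5]
x = -0.625 gives f = 1.5977, positive; keep [-0.625, -0.5]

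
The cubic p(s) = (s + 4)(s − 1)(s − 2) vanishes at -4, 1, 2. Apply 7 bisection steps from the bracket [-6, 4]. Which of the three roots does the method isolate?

-4

s = -1 gives p = 18, positive; keep [-6, -1]
s = -3.5 gives p = 12.375, positive; keep [-6, -3.5]
s = -4.75 gives p = -29.109375, negative; keep [-4.75, -3.5]
s = -4.125 gives p = -3.9238, negative; keep [-4.125, -3.5]
s = -3.8125 gives p = 5.2449, positive; keep [-4.125, -3.8125]
s = -3.96875 gives p = 0.9268, positive; keep [-4.125, -3.96875]
s = -4.046875 gives p = -1.4305, negative; keep [-4.046875, -3.96875]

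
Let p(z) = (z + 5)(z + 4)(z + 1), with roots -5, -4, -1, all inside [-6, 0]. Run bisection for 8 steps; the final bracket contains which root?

-1

z = -3 gives p = -4, negative; keep [-3, 0]
z = -1.5 gives p = -4.375, negative; keep [-1.5, 0]
z = -0.75 gives p = 3.453125, positive; keep [-1.5, -0.75]
z = -1.125 gives p = -1.3926, negative; keep [-1.125, -0.75]
z = -0.9375 gives p = 0.7776, positive; keep [-1.125, -0.9375]
z = -1.03125 gives p = -0.3682, negative; keep [-1.03125, -0.9375]
z = -0.984375 gives p = 0.1892, positive; keep [-1.03125, -0.984375]
z = -1.0078125 gives p = -0.0933, negative; keep [-1.0078125, -0.984375]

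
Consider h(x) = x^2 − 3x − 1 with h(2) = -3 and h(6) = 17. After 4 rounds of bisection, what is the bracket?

midpoint 4: h = 3 > 0 → [2, 4]
midpoint 3: h = -1 < 0 → [3, 4]
midpoint 3.5: h = 0.75 > 0 → [3, 3.5]
midpoint 3.25: h = -0.1875 < 0 → [3.25, 3.5]

[3.25, 3.5]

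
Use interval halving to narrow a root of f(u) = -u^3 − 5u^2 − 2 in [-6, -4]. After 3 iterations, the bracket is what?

u = -5 gives f = -2, negative; keep [-6, -5]
u = -5.5 gives f = 13.125, positive; keep [-5.5, -5]
u = -5.25 gives f = 4.890625, positive; keep [-5.25, -5]

[-5.25, -5]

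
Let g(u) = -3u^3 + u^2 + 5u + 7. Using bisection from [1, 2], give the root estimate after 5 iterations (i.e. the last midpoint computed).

1.90625

m = 1.5, g(m) = 6.625 (+); new bracket [1.5, 2]
m = 1.75, g(m) = 2.734375 (+); new bracket [1.75, 2]
m = 1.875, g(m) = 0.115234 (+); new bracket [1.875, 2]
m = 1.9375, g(m) = -1.3782 (−); new bracket [1.875, 1.9375]
m = 1.90625, g(m) = -0.6157 (−); new bracket [1.875, 1.90625]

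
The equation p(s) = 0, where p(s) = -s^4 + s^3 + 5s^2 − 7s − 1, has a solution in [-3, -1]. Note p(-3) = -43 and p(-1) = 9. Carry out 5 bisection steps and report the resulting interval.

[-2.375, -2.3125]

p(-2) = 9 > 0, so the root lies in [-3, -2]
p(-2.5) = -6.9375 < 0, so the root lies in [-2.5, -2]
p(-2.25) = 3.042969 > 0, so the root lies in [-2.5, -2.25]
p(-2.375) = -1.385 < 0, so the root lies in [-2.375, -2.25]
p(-2.3125) = 0.9619 > 0, so the root lies in [-2.375, -2.3125]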